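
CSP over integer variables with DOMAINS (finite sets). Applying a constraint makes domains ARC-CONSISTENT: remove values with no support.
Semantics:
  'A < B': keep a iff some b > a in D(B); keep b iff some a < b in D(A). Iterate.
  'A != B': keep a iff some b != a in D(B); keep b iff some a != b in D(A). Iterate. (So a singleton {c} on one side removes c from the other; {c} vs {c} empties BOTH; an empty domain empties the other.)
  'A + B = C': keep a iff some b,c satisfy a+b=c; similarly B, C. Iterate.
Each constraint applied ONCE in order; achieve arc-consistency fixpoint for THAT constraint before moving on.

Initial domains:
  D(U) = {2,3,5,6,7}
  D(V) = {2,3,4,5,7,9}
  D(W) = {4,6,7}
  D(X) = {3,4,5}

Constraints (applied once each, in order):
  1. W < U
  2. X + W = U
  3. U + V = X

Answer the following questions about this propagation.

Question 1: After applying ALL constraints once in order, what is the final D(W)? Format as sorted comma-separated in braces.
Answer: {4}

Derivation:
Constraint 1 (W < U) on D(W)={4,6,7} D(U)={2,3,5,6,7}: W {4,6,7}->{4,6}; U {2,3,5,6,7}->{5,6,7}
Constraint 2 (X + W = U) on D(X)={3,4,5} D(W)={4,6} D(U)={5,6,7}: X {3,4,5}->{3}; W {4,6}->{4}; U {5,6,7}->{7}
Constraint 3 (U + V = X) on D(U)={7} D(V)={2,3,4,5,7,9} D(X)={3}: U {7}->{}; V {2,3,4,5,7,9}->{}; X {3}->{}
So after all 3 constraints: D(W) = {4}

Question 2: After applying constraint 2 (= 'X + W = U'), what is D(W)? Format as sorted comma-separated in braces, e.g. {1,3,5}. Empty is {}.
Answer: {4}

Derivation:
Constraint 1 (W < U) on D(W)={4,6,7} D(U)={2,3,5,6,7}: W {4,6,7}->{4,6}; U {2,3,5,6,7}->{5,6,7}
Constraint 2 (X + W = U) on D(X)={3,4,5} D(W)={4,6} D(U)={5,6,7}: X {3,4,5}->{3}; W {4,6}->{4}; U {5,6,7}->{7}
So after constraint 2: D(W) = {4}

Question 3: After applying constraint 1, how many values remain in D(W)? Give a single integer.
Answer: 2

Derivation:
Constraint 1 (W < U) on D(W)={4,6,7} D(U)={2,3,5,6,7}: W {4,6,7}->{4,6}; U {2,3,5,6,7}->{5,6,7}
So after constraint 1: D(W)={4,6}, size = 2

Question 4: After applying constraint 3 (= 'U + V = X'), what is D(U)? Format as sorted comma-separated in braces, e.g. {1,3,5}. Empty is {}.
Constraint 1 (W < U) on D(W)={4,6,7} D(U)={2,3,5,6,7}: W {4,6,7}->{4,6}; U {2,3,5,6,7}->{5,6,7}
Constraint 2 (X + W = U) on D(X)={3,4,5} D(W)={4,6} D(U)={5,6,7}: X {3,4,5}->{3}; W {4,6}->{4}; U {5,6,7}->{7}
Constraint 3 (U + V = X) on D(U)={7} D(V)={2,3,4,5,7,9} D(X)={3}: U {7}->{}; V {2,3,4,5,7,9}->{}; X {3}->{}
So after constraint 3: D(U) = {}

Answer: {}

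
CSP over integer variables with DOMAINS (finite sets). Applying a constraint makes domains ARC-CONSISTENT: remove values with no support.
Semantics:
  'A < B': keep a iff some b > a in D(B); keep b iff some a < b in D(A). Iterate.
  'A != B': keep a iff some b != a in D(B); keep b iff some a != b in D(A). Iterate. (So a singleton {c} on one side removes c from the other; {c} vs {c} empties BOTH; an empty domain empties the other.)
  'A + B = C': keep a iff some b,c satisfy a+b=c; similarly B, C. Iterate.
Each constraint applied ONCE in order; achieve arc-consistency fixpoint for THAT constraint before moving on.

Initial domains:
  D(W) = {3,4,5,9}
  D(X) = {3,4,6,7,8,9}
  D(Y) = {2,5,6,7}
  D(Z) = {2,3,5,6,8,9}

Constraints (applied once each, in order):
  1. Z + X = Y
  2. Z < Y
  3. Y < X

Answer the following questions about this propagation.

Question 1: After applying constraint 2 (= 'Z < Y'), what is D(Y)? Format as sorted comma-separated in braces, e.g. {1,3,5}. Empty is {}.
Constraint 1 (Z + X = Y) on D(Z)={2,3,5,6,8,9} D(X)={3,4,6,7,8,9} D(Y)={2,5,6,7}: Z {2,3,5,6,8,9}->{2,3}; X {3,4,6,7,8,9}->{3,4}; Y {2,5,6,7}->{5,6,7}
Constraint 2 (Z < Y) on D(Z)={2,3} D(Y)={5,6,7}: no change
So after constraint 2: D(Y) = {5,6,7}

Answer: {5,6,7}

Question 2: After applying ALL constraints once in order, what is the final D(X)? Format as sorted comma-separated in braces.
Constraint 1 (Z + X = Y) on D(Z)={2,3,5,6,8,9} D(X)={3,4,6,7,8,9} D(Y)={2,5,6,7}: Z {2,3,5,6,8,9}->{2,3}; X {3,4,6,7,8,9}->{3,4}; Y {2,5,6,7}->{5,6,7}
Constraint 2 (Z < Y) on D(Z)={2,3} D(Y)={5,6,7}: no change
Constraint 3 (Y < X) on D(Y)={5,6,7} D(X)={3,4}: Y {5,6,7}->{}; X {3,4}->{}
So after all 3 constraints: D(X) = {}

Answer: {}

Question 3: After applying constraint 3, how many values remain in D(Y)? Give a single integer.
Constraint 1 (Z + X = Y) on D(Z)={2,3,5,6,8,9} D(X)={3,4,6,7,8,9} D(Y)={2,5,6,7}: Z {2,3,5,6,8,9}->{2,3}; X {3,4,6,7,8,9}->{3,4}; Y {2,5,6,7}->{5,6,7}
Constraint 2 (Z < Y) on D(Z)={2,3} D(Y)={5,6,7}: no change
Constraint 3 (Y < X) on D(Y)={5,6,7} D(X)={3,4}: Y {5,6,7}->{}; X {3,4}->{}
So after constraint 3: D(Y)={}, size = 0

Answer: 0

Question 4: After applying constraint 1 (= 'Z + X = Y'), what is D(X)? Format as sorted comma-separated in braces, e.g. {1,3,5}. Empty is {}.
Constraint 1 (Z + X = Y) on D(Z)={2,3,5,6,8,9} D(X)={3,4,6,7,8,9} D(Y)={2,5,6,7}: Z {2,3,5,6,8,9}->{2,3}; X {3,4,6,7,8,9}->{3,4}; Y {2,5,6,7}->{5,6,7}
So after constraint 1: D(X) = {3,4}

Answer: {3,4}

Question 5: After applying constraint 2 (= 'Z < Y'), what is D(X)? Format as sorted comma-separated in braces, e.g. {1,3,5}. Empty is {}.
Constraint 1 (Z + X = Y) on D(Z)={2,3,5,6,8,9} D(X)={3,4,6,7,8,9} D(Y)={2,5,6,7}: Z {2,3,5,6,8,9}->{2,3}; X {3,4,6,7,8,9}->{3,4}; Y {2,5,6,7}->{5,6,7}
Constraint 2 (Z < Y) on D(Z)={2,3} D(Y)={5,6,7}: no change
So after constraint 2: D(X) = {3,4}

Answer: {3,4}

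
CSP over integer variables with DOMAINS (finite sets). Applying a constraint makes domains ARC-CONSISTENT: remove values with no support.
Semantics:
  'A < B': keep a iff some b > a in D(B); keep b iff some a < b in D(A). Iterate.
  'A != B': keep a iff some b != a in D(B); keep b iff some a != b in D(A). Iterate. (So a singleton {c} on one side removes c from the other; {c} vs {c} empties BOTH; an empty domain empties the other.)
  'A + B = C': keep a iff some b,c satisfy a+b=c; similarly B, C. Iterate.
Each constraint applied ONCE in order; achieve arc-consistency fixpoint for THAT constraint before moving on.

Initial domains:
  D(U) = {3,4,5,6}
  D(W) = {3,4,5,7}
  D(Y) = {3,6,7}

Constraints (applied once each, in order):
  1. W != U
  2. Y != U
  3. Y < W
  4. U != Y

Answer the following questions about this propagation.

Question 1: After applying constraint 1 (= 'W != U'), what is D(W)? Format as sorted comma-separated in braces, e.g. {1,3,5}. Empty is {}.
Answer: {3,4,5,7}

Derivation:
Constraint 1 (W != U) on D(W)={3,4,5,7} D(U)={3,4,5,6}: no change
So after constraint 1: D(W) = {3,4,5,7}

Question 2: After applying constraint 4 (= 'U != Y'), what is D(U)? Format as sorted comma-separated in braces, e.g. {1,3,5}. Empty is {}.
Constraint 1 (W != U) on D(W)={3,4,5,7} D(U)={3,4,5,6}: no change
Constraint 2 (Y != U) on D(Y)={3,6,7} D(U)={3,4,5,6}: no change
Constraint 3 (Y < W) on D(Y)={3,6,7} D(W)={3,4,5,7}: Y {3,6,7}->{3,6}; W {3,4,5,7}->{4,5,7}
Constraint 4 (U != Y) on D(U)={3,4,5,6} D(Y)={3,6}: no change
So after constraint 4: D(U) = {3,4,5,6}

Answer: {3,4,5,6}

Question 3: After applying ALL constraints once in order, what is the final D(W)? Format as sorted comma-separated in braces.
Answer: {4,5,7}

Derivation:
Constraint 1 (W != U) on D(W)={3,4,5,7} D(U)={3,4,5,6}: no change
Constraint 2 (Y != U) on D(Y)={3,6,7} D(U)={3,4,5,6}: no change
Constraint 3 (Y < W) on D(Y)={3,6,7} D(W)={3,4,5,7}: Y {3,6,7}->{3,6}; W {3,4,5,7}->{4,5,7}
Constraint 4 (U != Y) on D(U)={3,4,5,6} D(Y)={3,6}: no change
So after all 4 constraints: D(W) = {4,5,7}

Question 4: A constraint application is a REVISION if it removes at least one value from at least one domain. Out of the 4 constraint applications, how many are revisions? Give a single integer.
Answer: 1

Derivation:
Constraint 1 (W != U) on D(W)={3,4,5,7} D(U)={3,4,5,6}: no change => not a revision
Constraint 2 (Y != U) on D(Y)={3,6,7} D(U)={3,4,5,6}: no change => not a revision
Constraint 3 (Y < W) on D(Y)={3,6,7} D(W)={3,4,5,7}: Y {3,6,7}->{3,6}; W {3,4,5,7}->{4,5,7} => REVISION
Constraint 4 (U != Y) on D(U)={3,4,5,6} D(Y)={3,6}: no change => not a revision
Total revisions = 1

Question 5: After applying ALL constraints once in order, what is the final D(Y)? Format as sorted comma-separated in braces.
Answer: {3,6}

Derivation:
Constraint 1 (W != U) on D(W)={3,4,5,7} D(U)={3,4,5,6}: no change
Constraint 2 (Y != U) on D(Y)={3,6,7} D(U)={3,4,5,6}: no change
Constraint 3 (Y < W) on D(Y)={3,6,7} D(W)={3,4,5,7}: Y {3,6,7}->{3,6}; W {3,4,5,7}->{4,5,7}
Constraint 4 (U != Y) on D(U)={3,4,5,6} D(Y)={3,6}: no change
So after all 4 constraints: D(Y) = {3,6}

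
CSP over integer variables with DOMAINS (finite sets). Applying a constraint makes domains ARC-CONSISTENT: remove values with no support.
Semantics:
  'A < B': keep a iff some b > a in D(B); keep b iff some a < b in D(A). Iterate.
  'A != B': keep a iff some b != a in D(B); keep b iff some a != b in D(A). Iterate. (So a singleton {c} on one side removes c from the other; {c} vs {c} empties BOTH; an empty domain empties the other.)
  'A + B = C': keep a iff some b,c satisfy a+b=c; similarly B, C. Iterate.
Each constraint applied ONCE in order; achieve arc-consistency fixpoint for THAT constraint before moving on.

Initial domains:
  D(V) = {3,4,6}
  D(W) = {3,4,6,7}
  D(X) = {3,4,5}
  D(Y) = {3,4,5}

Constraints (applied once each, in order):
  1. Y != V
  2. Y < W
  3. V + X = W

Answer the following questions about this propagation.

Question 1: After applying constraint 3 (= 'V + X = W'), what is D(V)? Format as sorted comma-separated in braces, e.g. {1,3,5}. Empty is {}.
Answer: {3,4}

Derivation:
Constraint 1 (Y != V) on D(Y)={3,4,5} D(V)={3,4,6}: no change
Constraint 2 (Y < W) on D(Y)={3,4,5} D(W)={3,4,6,7}: W {3,4,6,7}->{4,6,7}
Constraint 3 (V + X = W) on D(V)={3,4,6} D(X)={3,4,5} D(W)={4,6,7}: V {3,4,6}->{3,4}; X {3,4,5}->{3,4}; W {4,6,7}->{6,7}
So after constraint 3: D(V) = {3,4}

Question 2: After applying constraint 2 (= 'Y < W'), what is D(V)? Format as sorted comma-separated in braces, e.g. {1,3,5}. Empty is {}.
Answer: {3,4,6}

Derivation:
Constraint 1 (Y != V) on D(Y)={3,4,5} D(V)={3,4,6}: no change
Constraint 2 (Y < W) on D(Y)={3,4,5} D(W)={3,4,6,7}: W {3,4,6,7}->{4,6,7}
So after constraint 2: D(V) = {3,4,6}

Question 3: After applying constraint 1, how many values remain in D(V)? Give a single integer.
Constraint 1 (Y != V) on D(Y)={3,4,5} D(V)={3,4,6}: no change
So after constraint 1: D(V)={3,4,6}, size = 3

Answer: 3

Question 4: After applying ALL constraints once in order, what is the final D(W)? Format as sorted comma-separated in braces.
Answer: {6,7}

Derivation:
Constraint 1 (Y != V) on D(Y)={3,4,5} D(V)={3,4,6}: no change
Constraint 2 (Y < W) on D(Y)={3,4,5} D(W)={3,4,6,7}: W {3,4,6,7}->{4,6,7}
Constraint 3 (V + X = W) on D(V)={3,4,6} D(X)={3,4,5} D(W)={4,6,7}: V {3,4,6}->{3,4}; X {3,4,5}->{3,4}; W {4,6,7}->{6,7}
So after all 3 constraints: D(W) = {6,7}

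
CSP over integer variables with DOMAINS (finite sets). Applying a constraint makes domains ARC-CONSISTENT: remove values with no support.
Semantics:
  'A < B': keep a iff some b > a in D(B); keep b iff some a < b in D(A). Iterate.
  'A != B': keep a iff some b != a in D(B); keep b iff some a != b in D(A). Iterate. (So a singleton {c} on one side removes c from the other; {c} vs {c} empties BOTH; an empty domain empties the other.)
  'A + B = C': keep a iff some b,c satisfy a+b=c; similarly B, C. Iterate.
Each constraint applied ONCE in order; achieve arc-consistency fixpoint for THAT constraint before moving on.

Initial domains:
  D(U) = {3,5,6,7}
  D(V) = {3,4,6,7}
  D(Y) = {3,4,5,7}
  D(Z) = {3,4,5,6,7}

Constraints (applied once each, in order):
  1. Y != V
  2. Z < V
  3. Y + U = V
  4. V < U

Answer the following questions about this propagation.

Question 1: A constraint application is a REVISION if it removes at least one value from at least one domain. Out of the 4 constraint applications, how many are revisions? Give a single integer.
Constraint 1 (Y != V) on D(Y)={3,4,5,7} D(V)={3,4,6,7}: no change => not a revision
Constraint 2 (Z < V) on D(Z)={3,4,5,6,7} D(V)={3,4,6,7}: Z {3,4,5,6,7}->{3,4,5,6}; V {3,4,6,7}->{4,6,7} => REVISION
Constraint 3 (Y + U = V) on D(Y)={3,4,5,7} D(U)={3,5,6,7} D(V)={4,6,7}: Y {3,4,5,7}->{3,4}; U {3,5,6,7}->{3}; V {4,6,7}->{6,7} => REVISION
Constraint 4 (V < U) on D(V)={6,7} D(U)={3}: V {6,7}->{}; U {3}->{} => REVISION
Total revisions = 3

Answer: 3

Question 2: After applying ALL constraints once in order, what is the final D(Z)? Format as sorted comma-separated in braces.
Constraint 1 (Y != V) on D(Y)={3,4,5,7} D(V)={3,4,6,7}: no change
Constraint 2 (Z < V) on D(Z)={3,4,5,6,7} D(V)={3,4,6,7}: Z {3,4,5,6,7}->{3,4,5,6}; V {3,4,6,7}->{4,6,7}
Constraint 3 (Y + U = V) on D(Y)={3,4,5,7} D(U)={3,5,6,7} D(V)={4,6,7}: Y {3,4,5,7}->{3,4}; U {3,5,6,7}->{3}; V {4,6,7}->{6,7}
Constraint 4 (V < U) on D(V)={6,7} D(U)={3}: V {6,7}->{}; U {3}->{}
So after all 4 constraints: D(Z) = {3,4,5,6}

Answer: {3,4,5,6}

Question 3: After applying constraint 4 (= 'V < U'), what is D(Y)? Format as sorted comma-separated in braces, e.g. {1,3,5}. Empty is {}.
Constraint 1 (Y != V) on D(Y)={3,4,5,7} D(V)={3,4,6,7}: no change
Constraint 2 (Z < V) on D(Z)={3,4,5,6,7} D(V)={3,4,6,7}: Z {3,4,5,6,7}->{3,4,5,6}; V {3,4,6,7}->{4,6,7}
Constraint 3 (Y + U = V) on D(Y)={3,4,5,7} D(U)={3,5,6,7} D(V)={4,6,7}: Y {3,4,5,7}->{3,4}; U {3,5,6,7}->{3}; V {4,6,7}->{6,7}
Constraint 4 (V < U) on D(V)={6,7} D(U)={3}: V {6,7}->{}; U {3}->{}
So after constraint 4: D(Y) = {3,4}

Answer: {3,4}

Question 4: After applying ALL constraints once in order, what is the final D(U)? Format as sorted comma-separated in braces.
Constraint 1 (Y != V) on D(Y)={3,4,5,7} D(V)={3,4,6,7}: no change
Constraint 2 (Z < V) on D(Z)={3,4,5,6,7} D(V)={3,4,6,7}: Z {3,4,5,6,7}->{3,4,5,6}; V {3,4,6,7}->{4,6,7}
Constraint 3 (Y + U = V) on D(Y)={3,4,5,7} D(U)={3,5,6,7} D(V)={4,6,7}: Y {3,4,5,7}->{3,4}; U {3,5,6,7}->{3}; V {4,6,7}->{6,7}
Constraint 4 (V < U) on D(V)={6,7} D(U)={3}: V {6,7}->{}; U {3}->{}
So after all 4 constraints: D(U) = {}

Answer: {}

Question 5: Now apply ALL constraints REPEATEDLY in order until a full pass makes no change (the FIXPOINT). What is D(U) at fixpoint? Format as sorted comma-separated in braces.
Answer: {}

Derivation:
pass 0 (initial): D(U)={3,5,6,7}
pass 1: U {3,5,6,7}->{}; V {3,4,6,7}->{}; Y {3,4,5,7}->{3,4}; Z {3,4,5,6,7}->{3,4,5,6}
pass 2: Y {3,4}->{}; Z {3,4,5,6}->{}
pass 3: no change
Fixpoint after 3 passes: D(U) = {}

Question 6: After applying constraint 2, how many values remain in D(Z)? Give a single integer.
Constraint 1 (Y != V) on D(Y)={3,4,5,7} D(V)={3,4,6,7}: no change
Constraint 2 (Z < V) on D(Z)={3,4,5,6,7} D(V)={3,4,6,7}: Z {3,4,5,6,7}->{3,4,5,6}; V {3,4,6,7}->{4,6,7}
So after constraint 2: D(Z)={3,4,5,6}, size = 4

Answer: 4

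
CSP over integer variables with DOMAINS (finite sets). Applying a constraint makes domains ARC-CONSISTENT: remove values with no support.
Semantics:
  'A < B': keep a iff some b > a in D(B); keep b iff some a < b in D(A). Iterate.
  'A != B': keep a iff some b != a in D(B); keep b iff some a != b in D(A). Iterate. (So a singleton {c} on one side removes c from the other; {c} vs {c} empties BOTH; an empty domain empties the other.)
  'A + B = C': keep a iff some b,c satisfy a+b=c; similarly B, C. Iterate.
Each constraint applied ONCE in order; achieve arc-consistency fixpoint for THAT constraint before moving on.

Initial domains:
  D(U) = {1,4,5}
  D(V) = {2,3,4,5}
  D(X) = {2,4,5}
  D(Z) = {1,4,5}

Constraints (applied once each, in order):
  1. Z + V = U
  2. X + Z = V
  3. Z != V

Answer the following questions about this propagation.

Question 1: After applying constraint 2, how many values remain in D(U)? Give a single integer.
Constraint 1 (Z + V = U) on D(Z)={1,4,5} D(V)={2,3,4,5} D(U)={1,4,5}: Z {1,4,5}->{1}; V {2,3,4,5}->{3,4}; U {1,4,5}->{4,5}
Constraint 2 (X + Z = V) on D(X)={2,4,5} D(Z)={1} D(V)={3,4}: X {2,4,5}->{2}; V {3,4}->{3}
So after constraint 2: D(U)={4,5}, size = 2

Answer: 2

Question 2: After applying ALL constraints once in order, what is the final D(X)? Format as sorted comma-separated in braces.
Constraint 1 (Z + V = U) on D(Z)={1,4,5} D(V)={2,3,4,5} D(U)={1,4,5}: Z {1,4,5}->{1}; V {2,3,4,5}->{3,4}; U {1,4,5}->{4,5}
Constraint 2 (X + Z = V) on D(X)={2,4,5} D(Z)={1} D(V)={3,4}: X {2,4,5}->{2}; V {3,4}->{3}
Constraint 3 (Z != V) on D(Z)={1} D(V)={3}: no change
So after all 3 constraints: D(X) = {2}

Answer: {2}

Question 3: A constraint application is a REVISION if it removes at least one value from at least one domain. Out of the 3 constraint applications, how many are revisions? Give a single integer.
Constraint 1 (Z + V = U) on D(Z)={1,4,5} D(V)={2,3,4,5} D(U)={1,4,5}: Z {1,4,5}->{1}; V {2,3,4,5}->{3,4}; U {1,4,5}->{4,5} => REVISION
Constraint 2 (X + Z = V) on D(X)={2,4,5} D(Z)={1} D(V)={3,4}: X {2,4,5}->{2}; V {3,4}->{3} => REVISION
Constraint 3 (Z != V) on D(Z)={1} D(V)={3}: no change => not a revision
Total revisions = 2

Answer: 2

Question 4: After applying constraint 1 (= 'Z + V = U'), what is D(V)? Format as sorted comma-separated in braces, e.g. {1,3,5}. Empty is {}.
Answer: {3,4}

Derivation:
Constraint 1 (Z + V = U) on D(Z)={1,4,5} D(V)={2,3,4,5} D(U)={1,4,5}: Z {1,4,5}->{1}; V {2,3,4,5}->{3,4}; U {1,4,5}->{4,5}
So after constraint 1: D(V) = {3,4}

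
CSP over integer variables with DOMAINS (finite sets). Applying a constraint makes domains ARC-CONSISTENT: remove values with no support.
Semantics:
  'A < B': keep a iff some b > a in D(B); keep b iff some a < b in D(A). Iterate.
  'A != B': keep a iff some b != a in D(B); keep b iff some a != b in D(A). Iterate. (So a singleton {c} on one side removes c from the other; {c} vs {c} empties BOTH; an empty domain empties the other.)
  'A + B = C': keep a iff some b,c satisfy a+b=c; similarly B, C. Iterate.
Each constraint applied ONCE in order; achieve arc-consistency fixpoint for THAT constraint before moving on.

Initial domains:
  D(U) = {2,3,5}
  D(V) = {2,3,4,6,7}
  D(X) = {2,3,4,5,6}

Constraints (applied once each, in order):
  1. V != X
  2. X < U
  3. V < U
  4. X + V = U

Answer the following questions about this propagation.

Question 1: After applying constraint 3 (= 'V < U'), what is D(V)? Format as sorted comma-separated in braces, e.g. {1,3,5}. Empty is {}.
Constraint 1 (V != X) on D(V)={2,3,4,6,7} D(X)={2,3,4,5,6}: no change
Constraint 2 (X < U) on D(X)={2,3,4,5,6} D(U)={2,3,5}: X {2,3,4,5,6}->{2,3,4}; U {2,3,5}->{3,5}
Constraint 3 (V < U) on D(V)={2,3,4,6,7} D(U)={3,5}: V {2,3,4,6,7}->{2,3,4}
So after constraint 3: D(V) = {2,3,4}

Answer: {2,3,4}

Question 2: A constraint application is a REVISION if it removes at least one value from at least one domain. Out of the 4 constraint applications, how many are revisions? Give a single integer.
Answer: 3

Derivation:
Constraint 1 (V != X) on D(V)={2,3,4,6,7} D(X)={2,3,4,5,6}: no change => not a revision
Constraint 2 (X < U) on D(X)={2,3,4,5,6} D(U)={2,3,5}: X {2,3,4,5,6}->{2,3,4}; U {2,3,5}->{3,5} => REVISION
Constraint 3 (V < U) on D(V)={2,3,4,6,7} D(U)={3,5}: V {2,3,4,6,7}->{2,3,4} => REVISION
Constraint 4 (X + V = U) on D(X)={2,3,4} D(V)={2,3,4} D(U)={3,5}: X {2,3,4}->{2,3}; V {2,3,4}->{2,3}; U {3,5}->{5} => REVISION
Total revisions = 3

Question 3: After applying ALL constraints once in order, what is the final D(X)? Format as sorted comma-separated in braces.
Constraint 1 (V != X) on D(V)={2,3,4,6,7} D(X)={2,3,4,5,6}: no change
Constraint 2 (X < U) on D(X)={2,3,4,5,6} D(U)={2,3,5}: X {2,3,4,5,6}->{2,3,4}; U {2,3,5}->{3,5}
Constraint 3 (V < U) on D(V)={2,3,4,6,7} D(U)={3,5}: V {2,3,4,6,7}->{2,3,4}
Constraint 4 (X + V = U) on D(X)={2,3,4} D(V)={2,3,4} D(U)={3,5}: X {2,3,4}->{2,3}; V {2,3,4}->{2,3}; U {3,5}->{5}
So after all 4 constraints: D(X) = {2,3}

Answer: {2,3}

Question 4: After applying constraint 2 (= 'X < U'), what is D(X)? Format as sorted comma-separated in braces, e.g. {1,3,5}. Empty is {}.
Answer: {2,3,4}

Derivation:
Constraint 1 (V != X) on D(V)={2,3,4,6,7} D(X)={2,3,4,5,6}: no change
Constraint 2 (X < U) on D(X)={2,3,4,5,6} D(U)={2,3,5}: X {2,3,4,5,6}->{2,3,4}; U {2,3,5}->{3,5}
So after constraint 2: D(X) = {2,3,4}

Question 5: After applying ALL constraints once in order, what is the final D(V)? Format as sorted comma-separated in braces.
Constraint 1 (V != X) on D(V)={2,3,4,6,7} D(X)={2,3,4,5,6}: no change
Constraint 2 (X < U) on D(X)={2,3,4,5,6} D(U)={2,3,5}: X {2,3,4,5,6}->{2,3,4}; U {2,3,5}->{3,5}
Constraint 3 (V < U) on D(V)={2,3,4,6,7} D(U)={3,5}: V {2,3,4,6,7}->{2,3,4}
Constraint 4 (X + V = U) on D(X)={2,3,4} D(V)={2,3,4} D(U)={3,5}: X {2,3,4}->{2,3}; V {2,3,4}->{2,3}; U {3,5}->{5}
So after all 4 constraints: D(V) = {2,3}

Answer: {2,3}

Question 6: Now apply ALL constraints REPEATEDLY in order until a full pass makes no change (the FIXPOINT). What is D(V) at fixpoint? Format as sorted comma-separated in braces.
Answer: {2,3}

Derivation:
pass 0 (initial): D(V)={2,3,4,6,7}
pass 1: U {2,3,5}->{5}; V {2,3,4,6,7}->{2,3}; X {2,3,4,5,6}->{2,3}
pass 2: no change
Fixpoint after 2 passes: D(V) = {2,3}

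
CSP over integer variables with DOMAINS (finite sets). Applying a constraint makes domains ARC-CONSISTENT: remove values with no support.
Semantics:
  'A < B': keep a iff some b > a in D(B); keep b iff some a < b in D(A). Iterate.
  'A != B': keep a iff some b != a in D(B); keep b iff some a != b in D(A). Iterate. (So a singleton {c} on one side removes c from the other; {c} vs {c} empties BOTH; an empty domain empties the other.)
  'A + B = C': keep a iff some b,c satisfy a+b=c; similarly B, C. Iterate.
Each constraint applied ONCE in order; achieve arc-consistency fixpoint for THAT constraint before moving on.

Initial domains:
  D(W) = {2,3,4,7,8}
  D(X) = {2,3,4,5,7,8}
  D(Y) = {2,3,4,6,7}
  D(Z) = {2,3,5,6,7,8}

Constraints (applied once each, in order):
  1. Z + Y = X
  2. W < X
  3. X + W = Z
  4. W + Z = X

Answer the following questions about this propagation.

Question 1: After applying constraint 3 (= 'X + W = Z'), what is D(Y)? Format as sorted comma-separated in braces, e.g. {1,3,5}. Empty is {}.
Answer: {2,3,4,6}

Derivation:
Constraint 1 (Z + Y = X) on D(Z)={2,3,5,6,7,8} D(Y)={2,3,4,6,7} D(X)={2,3,4,5,7,8}: Z {2,3,5,6,7,8}->{2,3,5,6}; Y {2,3,4,6,7}->{2,3,4,6}; X {2,3,4,5,7,8}->{4,5,7,8}
Constraint 2 (W < X) on D(W)={2,3,4,7,8} D(X)={4,5,7,8}: W {2,3,4,7,8}->{2,3,4,7}
Constraint 3 (X + W = Z) on D(X)={4,5,7,8} D(W)={2,3,4,7} D(Z)={2,3,5,6}: X {4,5,7,8}->{4}; W {2,3,4,7}->{2}; Z {2,3,5,6}->{6}
So after constraint 3: D(Y) = {2,3,4,6}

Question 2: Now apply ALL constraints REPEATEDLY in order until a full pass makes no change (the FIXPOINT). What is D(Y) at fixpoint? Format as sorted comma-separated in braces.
Answer: {}

Derivation:
pass 0 (initial): D(Y)={2,3,4,6,7}
pass 1: W {2,3,4,7,8}->{}; X {2,3,4,5,7,8}->{}; Y {2,3,4,6,7}->{2,3,4,6}; Z {2,3,5,6,7,8}->{}
pass 2: Y {2,3,4,6}->{}
pass 3: no change
Fixpoint after 3 passes: D(Y) = {}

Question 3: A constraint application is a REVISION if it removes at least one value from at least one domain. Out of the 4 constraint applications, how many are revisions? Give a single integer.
Answer: 4

Derivation:
Constraint 1 (Z + Y = X) on D(Z)={2,3,5,6,7,8} D(Y)={2,3,4,6,7} D(X)={2,3,4,5,7,8}: Z {2,3,5,6,7,8}->{2,3,5,6}; Y {2,3,4,6,7}->{2,3,4,6}; X {2,3,4,5,7,8}->{4,5,7,8} => REVISION
Constraint 2 (W < X) on D(W)={2,3,4,7,8} D(X)={4,5,7,8}: W {2,3,4,7,8}->{2,3,4,7} => REVISION
Constraint 3 (X + W = Z) on D(X)={4,5,7,8} D(W)={2,3,4,7} D(Z)={2,3,5,6}: X {4,5,7,8}->{4}; W {2,3,4,7}->{2}; Z {2,3,5,6}->{6} => REVISION
Constraint 4 (W + Z = X) on D(W)={2} D(Z)={6} D(X)={4}: W {2}->{}; Z {6}->{}; X {4}->{} => REVISION
Total revisions = 4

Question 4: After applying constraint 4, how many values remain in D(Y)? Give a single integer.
Constraint 1 (Z + Y = X) on D(Z)={2,3,5,6,7,8} D(Y)={2,3,4,6,7} D(X)={2,3,4,5,7,8}: Z {2,3,5,6,7,8}->{2,3,5,6}; Y {2,3,4,6,7}->{2,3,4,6}; X {2,3,4,5,7,8}->{4,5,7,8}
Constraint 2 (W < X) on D(W)={2,3,4,7,8} D(X)={4,5,7,8}: W {2,3,4,7,8}->{2,3,4,7}
Constraint 3 (X + W = Z) on D(X)={4,5,7,8} D(W)={2,3,4,7} D(Z)={2,3,5,6}: X {4,5,7,8}->{4}; W {2,3,4,7}->{2}; Z {2,3,5,6}->{6}
Constraint 4 (W + Z = X) on D(W)={2} D(Z)={6} D(X)={4}: W {2}->{}; Z {6}->{}; X {4}->{}
So after constraint 4: D(Y)={2,3,4,6}, size = 4

Answer: 4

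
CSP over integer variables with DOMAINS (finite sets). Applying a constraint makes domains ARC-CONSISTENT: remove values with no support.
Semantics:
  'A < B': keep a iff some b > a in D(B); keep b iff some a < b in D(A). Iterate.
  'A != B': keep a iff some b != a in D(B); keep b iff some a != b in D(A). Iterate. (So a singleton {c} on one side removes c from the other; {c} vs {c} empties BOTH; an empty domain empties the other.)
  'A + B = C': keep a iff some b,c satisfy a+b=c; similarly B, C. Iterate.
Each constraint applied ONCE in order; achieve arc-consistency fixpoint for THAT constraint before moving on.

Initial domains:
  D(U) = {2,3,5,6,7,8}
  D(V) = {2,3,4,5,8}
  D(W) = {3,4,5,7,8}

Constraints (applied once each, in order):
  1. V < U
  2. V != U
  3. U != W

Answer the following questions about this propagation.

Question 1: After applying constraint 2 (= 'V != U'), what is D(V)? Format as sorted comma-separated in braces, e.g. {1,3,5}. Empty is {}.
Constraint 1 (V < U) on D(V)={2,3,4,5,8} D(U)={2,3,5,6,7,8}: V {2,3,4,5,8}->{2,3,4,5}; U {2,3,5,6,7,8}->{3,5,6,7,8}
Constraint 2 (V != U) on D(V)={2,3,4,5} D(U)={3,5,6,7,8}: no change
So after constraint 2: D(V) = {2,3,4,5}

Answer: {2,3,4,5}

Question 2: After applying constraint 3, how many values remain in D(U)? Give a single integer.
Constraint 1 (V < U) on D(V)={2,3,4,5,8} D(U)={2,3,5,6,7,8}: V {2,3,4,5,8}->{2,3,4,5}; U {2,3,5,6,7,8}->{3,5,6,7,8}
Constraint 2 (V != U) on D(V)={2,3,4,5} D(U)={3,5,6,7,8}: no change
Constraint 3 (U != W) on D(U)={3,5,6,7,8} D(W)={3,4,5,7,8}: no change
So after constraint 3: D(U)={3,5,6,7,8}, size = 5

Answer: 5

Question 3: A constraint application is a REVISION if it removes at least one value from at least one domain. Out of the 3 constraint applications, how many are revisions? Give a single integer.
Answer: 1

Derivation:
Constraint 1 (V < U) on D(V)={2,3,4,5,8} D(U)={2,3,5,6,7,8}: V {2,3,4,5,8}->{2,3,4,5}; U {2,3,5,6,7,8}->{3,5,6,7,8} => REVISION
Constraint 2 (V != U) on D(V)={2,3,4,5} D(U)={3,5,6,7,8}: no change => not a revision
Constraint 3 (U != W) on D(U)={3,5,6,7,8} D(W)={3,4,5,7,8}: no change => not a revision
Total revisions = 1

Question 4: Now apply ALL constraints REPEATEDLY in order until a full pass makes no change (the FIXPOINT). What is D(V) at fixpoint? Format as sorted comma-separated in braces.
pass 0 (initial): D(V)={2,3,4,5,8}
pass 1: U {2,3,5,6,7,8}->{3,5,6,7,8}; V {2,3,4,5,8}->{2,3,4,5}
pass 2: no change
Fixpoint after 2 passes: D(V) = {2,3,4,5}

Answer: {2,3,4,5}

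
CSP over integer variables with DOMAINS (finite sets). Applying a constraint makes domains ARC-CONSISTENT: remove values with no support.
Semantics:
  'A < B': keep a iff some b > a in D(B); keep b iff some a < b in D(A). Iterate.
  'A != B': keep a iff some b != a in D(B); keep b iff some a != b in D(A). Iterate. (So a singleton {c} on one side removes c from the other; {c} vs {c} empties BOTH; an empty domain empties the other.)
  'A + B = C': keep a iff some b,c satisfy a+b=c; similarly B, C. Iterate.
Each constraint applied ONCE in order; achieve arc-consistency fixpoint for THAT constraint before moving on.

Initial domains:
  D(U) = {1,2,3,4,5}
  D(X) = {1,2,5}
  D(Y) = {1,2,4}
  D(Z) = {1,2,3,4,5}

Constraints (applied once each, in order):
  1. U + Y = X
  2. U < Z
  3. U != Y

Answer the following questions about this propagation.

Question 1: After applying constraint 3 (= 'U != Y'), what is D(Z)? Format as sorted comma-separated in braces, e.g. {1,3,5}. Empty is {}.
Answer: {2,3,4,5}

Derivation:
Constraint 1 (U + Y = X) on D(U)={1,2,3,4,5} D(Y)={1,2,4} D(X)={1,2,5}: U {1,2,3,4,5}->{1,3,4}; X {1,2,5}->{2,5}
Constraint 2 (U < Z) on D(U)={1,3,4} D(Z)={1,2,3,4,5}: Z {1,2,3,4,5}->{2,3,4,5}
Constraint 3 (U != Y) on D(U)={1,3,4} D(Y)={1,2,4}: no change
So after constraint 3: D(Z) = {2,3,4,5}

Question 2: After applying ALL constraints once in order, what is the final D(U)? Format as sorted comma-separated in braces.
Constraint 1 (U + Y = X) on D(U)={1,2,3,4,5} D(Y)={1,2,4} D(X)={1,2,5}: U {1,2,3,4,5}->{1,3,4}; X {1,2,5}->{2,5}
Constraint 2 (U < Z) on D(U)={1,3,4} D(Z)={1,2,3,4,5}: Z {1,2,3,4,5}->{2,3,4,5}
Constraint 3 (U != Y) on D(U)={1,3,4} D(Y)={1,2,4}: no change
So after all 3 constraints: D(U) = {1,3,4}

Answer: {1,3,4}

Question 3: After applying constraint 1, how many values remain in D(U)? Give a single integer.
Answer: 3

Derivation:
Constraint 1 (U + Y = X) on D(U)={1,2,3,4,5} D(Y)={1,2,4} D(X)={1,2,5}: U {1,2,3,4,5}->{1,3,4}; X {1,2,5}->{2,5}
So after constraint 1: D(U)={1,3,4}, size = 3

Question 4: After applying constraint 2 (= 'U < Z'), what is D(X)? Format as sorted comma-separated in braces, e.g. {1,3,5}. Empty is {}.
Answer: {2,5}

Derivation:
Constraint 1 (U + Y = X) on D(U)={1,2,3,4,5} D(Y)={1,2,4} D(X)={1,2,5}: U {1,2,3,4,5}->{1,3,4}; X {1,2,5}->{2,5}
Constraint 2 (U < Z) on D(U)={1,3,4} D(Z)={1,2,3,4,5}: Z {1,2,3,4,5}->{2,3,4,5}
So after constraint 2: D(X) = {2,5}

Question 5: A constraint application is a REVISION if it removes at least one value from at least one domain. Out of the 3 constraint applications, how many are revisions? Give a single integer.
Constraint 1 (U + Y = X) on D(U)={1,2,3,4,5} D(Y)={1,2,4} D(X)={1,2,5}: U {1,2,3,4,5}->{1,3,4}; X {1,2,5}->{2,5} => REVISION
Constraint 2 (U < Z) on D(U)={1,3,4} D(Z)={1,2,3,4,5}: Z {1,2,3,4,5}->{2,3,4,5} => REVISION
Constraint 3 (U != Y) on D(U)={1,3,4} D(Y)={1,2,4}: no change => not a revision
Total revisions = 2

Answer: 2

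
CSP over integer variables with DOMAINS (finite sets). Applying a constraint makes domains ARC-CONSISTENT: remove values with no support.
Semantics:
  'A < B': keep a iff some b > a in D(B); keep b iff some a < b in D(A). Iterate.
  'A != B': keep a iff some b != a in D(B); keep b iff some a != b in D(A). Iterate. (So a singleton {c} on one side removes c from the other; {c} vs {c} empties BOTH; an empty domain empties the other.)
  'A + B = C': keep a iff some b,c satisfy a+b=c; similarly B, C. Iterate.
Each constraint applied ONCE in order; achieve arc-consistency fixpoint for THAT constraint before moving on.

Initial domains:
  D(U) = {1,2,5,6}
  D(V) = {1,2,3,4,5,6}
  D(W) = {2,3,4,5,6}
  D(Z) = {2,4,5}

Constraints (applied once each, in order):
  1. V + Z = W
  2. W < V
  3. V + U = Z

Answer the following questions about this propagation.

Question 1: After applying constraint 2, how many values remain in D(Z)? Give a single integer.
Constraint 1 (V + Z = W) on D(V)={1,2,3,4,5,6} D(Z)={2,4,5} D(W)={2,3,4,5,6}: V {1,2,3,4,5,6}->{1,2,3,4}; W {2,3,4,5,6}->{3,4,5,6}
Constraint 2 (W < V) on D(W)={3,4,5,6} D(V)={1,2,3,4}: W {3,4,5,6}->{3}; V {1,2,3,4}->{4}
So after constraint 2: D(Z)={2,4,5}, size = 3

Answer: 3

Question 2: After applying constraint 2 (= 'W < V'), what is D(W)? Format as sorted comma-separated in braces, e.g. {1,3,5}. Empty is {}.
Constraint 1 (V + Z = W) on D(V)={1,2,3,4,5,6} D(Z)={2,4,5} D(W)={2,3,4,5,6}: V {1,2,3,4,5,6}->{1,2,3,4}; W {2,3,4,5,6}->{3,4,5,6}
Constraint 2 (W < V) on D(W)={3,4,5,6} D(V)={1,2,3,4}: W {3,4,5,6}->{3}; V {1,2,3,4}->{4}
So after constraint 2: D(W) = {3}

Answer: {3}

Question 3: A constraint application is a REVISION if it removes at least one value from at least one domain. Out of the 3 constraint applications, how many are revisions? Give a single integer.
Answer: 3

Derivation:
Constraint 1 (V + Z = W) on D(V)={1,2,3,4,5,6} D(Z)={2,4,5} D(W)={2,3,4,5,6}: V {1,2,3,4,5,6}->{1,2,3,4}; W {2,3,4,5,6}->{3,4,5,6} => REVISION
Constraint 2 (W < V) on D(W)={3,4,5,6} D(V)={1,2,3,4}: W {3,4,5,6}->{3}; V {1,2,3,4}->{4} => REVISION
Constraint 3 (V + U = Z) on D(V)={4} D(U)={1,2,5,6} D(Z)={2,4,5}: U {1,2,5,6}->{1}; Z {2,4,5}->{5} => REVISION
Total revisions = 3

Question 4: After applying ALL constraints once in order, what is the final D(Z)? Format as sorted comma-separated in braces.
Constraint 1 (V + Z = W) on D(V)={1,2,3,4,5,6} D(Z)={2,4,5} D(W)={2,3,4,5,6}: V {1,2,3,4,5,6}->{1,2,3,4}; W {2,3,4,5,6}->{3,4,5,6}
Constraint 2 (W < V) on D(W)={3,4,5,6} D(V)={1,2,3,4}: W {3,4,5,6}->{3}; V {1,2,3,4}->{4}
Constraint 3 (V + U = Z) on D(V)={4} D(U)={1,2,5,6} D(Z)={2,4,5}: U {1,2,5,6}->{1}; Z {2,4,5}->{5}
So after all 3 constraints: D(Z) = {5}

Answer: {5}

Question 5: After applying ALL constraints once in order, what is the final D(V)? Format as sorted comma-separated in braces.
Answer: {4}

Derivation:
Constraint 1 (V + Z = W) on D(V)={1,2,3,4,5,6} D(Z)={2,4,5} D(W)={2,3,4,5,6}: V {1,2,3,4,5,6}->{1,2,3,4}; W {2,3,4,5,6}->{3,4,5,6}
Constraint 2 (W < V) on D(W)={3,4,5,6} D(V)={1,2,3,4}: W {3,4,5,6}->{3}; V {1,2,3,4}->{4}
Constraint 3 (V + U = Z) on D(V)={4} D(U)={1,2,5,6} D(Z)={2,4,5}: U {1,2,5,6}->{1}; Z {2,4,5}->{5}
So after all 3 constraints: D(V) = {4}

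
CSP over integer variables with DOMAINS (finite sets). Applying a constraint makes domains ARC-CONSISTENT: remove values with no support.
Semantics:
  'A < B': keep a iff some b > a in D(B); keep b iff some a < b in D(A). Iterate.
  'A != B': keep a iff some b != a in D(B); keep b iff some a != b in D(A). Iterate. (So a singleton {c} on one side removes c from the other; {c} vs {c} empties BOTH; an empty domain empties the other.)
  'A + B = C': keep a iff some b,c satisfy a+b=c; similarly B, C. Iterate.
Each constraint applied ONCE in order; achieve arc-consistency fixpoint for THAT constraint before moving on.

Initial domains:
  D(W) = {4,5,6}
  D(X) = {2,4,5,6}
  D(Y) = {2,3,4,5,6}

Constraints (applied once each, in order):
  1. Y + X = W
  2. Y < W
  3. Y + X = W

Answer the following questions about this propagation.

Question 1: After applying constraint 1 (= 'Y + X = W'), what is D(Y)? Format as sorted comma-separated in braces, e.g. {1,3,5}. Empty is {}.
Answer: {2,3,4}

Derivation:
Constraint 1 (Y + X = W) on D(Y)={2,3,4,5,6} D(X)={2,4,5,6} D(W)={4,5,6}: Y {2,3,4,5,6}->{2,3,4}; X {2,4,5,6}->{2,4}
So after constraint 1: D(Y) = {2,3,4}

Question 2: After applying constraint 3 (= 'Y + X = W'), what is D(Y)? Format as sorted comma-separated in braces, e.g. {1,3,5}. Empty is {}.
Constraint 1 (Y + X = W) on D(Y)={2,3,4,5,6} D(X)={2,4,5,6} D(W)={4,5,6}: Y {2,3,4,5,6}->{2,3,4}; X {2,4,5,6}->{2,4}
Constraint 2 (Y < W) on D(Y)={2,3,4} D(W)={4,5,6}: no change
Constraint 3 (Y + X = W) on D(Y)={2,3,4} D(X)={2,4} D(W)={4,5,6}: no change
So after constraint 3: D(Y) = {2,3,4}

Answer: {2,3,4}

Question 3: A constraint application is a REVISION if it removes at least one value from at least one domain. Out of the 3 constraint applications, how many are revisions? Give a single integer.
Constraint 1 (Y + X = W) on D(Y)={2,3,4,5,6} D(X)={2,4,5,6} D(W)={4,5,6}: Y {2,3,4,5,6}->{2,3,4}; X {2,4,5,6}->{2,4} => REVISION
Constraint 2 (Y < W) on D(Y)={2,3,4} D(W)={4,5,6}: no change => not a revision
Constraint 3 (Y + X = W) on D(Y)={2,3,4} D(X)={2,4} D(W)={4,5,6}: no change => not a revision
Total revisions = 1

Answer: 1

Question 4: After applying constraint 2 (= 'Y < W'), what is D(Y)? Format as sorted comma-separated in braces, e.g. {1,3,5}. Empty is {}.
Constraint 1 (Y + X = W) on D(Y)={2,3,4,5,6} D(X)={2,4,5,6} D(W)={4,5,6}: Y {2,3,4,5,6}->{2,3,4}; X {2,4,5,6}->{2,4}
Constraint 2 (Y < W) on D(Y)={2,3,4} D(W)={4,5,6}: no change
So after constraint 2: D(Y) = {2,3,4}

Answer: {2,3,4}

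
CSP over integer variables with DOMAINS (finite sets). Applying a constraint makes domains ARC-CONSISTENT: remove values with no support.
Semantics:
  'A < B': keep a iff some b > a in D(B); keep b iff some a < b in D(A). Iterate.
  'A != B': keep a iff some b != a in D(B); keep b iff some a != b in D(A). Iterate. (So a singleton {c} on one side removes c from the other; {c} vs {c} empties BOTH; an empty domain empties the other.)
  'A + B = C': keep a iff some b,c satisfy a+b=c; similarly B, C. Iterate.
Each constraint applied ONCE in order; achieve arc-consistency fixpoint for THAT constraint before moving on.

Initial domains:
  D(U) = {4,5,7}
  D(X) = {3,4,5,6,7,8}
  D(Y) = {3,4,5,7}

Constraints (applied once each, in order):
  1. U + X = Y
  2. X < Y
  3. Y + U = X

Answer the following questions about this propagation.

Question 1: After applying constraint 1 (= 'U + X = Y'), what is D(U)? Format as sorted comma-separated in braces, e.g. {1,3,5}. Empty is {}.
Answer: {4}

Derivation:
Constraint 1 (U + X = Y) on D(U)={4,5,7} D(X)={3,4,5,6,7,8} D(Y)={3,4,5,7}: U {4,5,7}->{4}; X {3,4,5,6,7,8}->{3}; Y {3,4,5,7}->{7}
So after constraint 1: D(U) = {4}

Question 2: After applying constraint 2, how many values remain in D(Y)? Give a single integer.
Constraint 1 (U + X = Y) on D(U)={4,5,7} D(X)={3,4,5,6,7,8} D(Y)={3,4,5,7}: U {4,5,7}->{4}; X {3,4,5,6,7,8}->{3}; Y {3,4,5,7}->{7}
Constraint 2 (X < Y) on D(X)={3} D(Y)={7}: no change
So after constraint 2: D(Y)={7}, size = 1

Answer: 1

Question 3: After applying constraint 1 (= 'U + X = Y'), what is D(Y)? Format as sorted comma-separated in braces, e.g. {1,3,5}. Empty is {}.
Answer: {7}

Derivation:
Constraint 1 (U + X = Y) on D(U)={4,5,7} D(X)={3,4,5,6,7,8} D(Y)={3,4,5,7}: U {4,5,7}->{4}; X {3,4,5,6,7,8}->{3}; Y {3,4,5,7}->{7}
So after constraint 1: D(Y) = {7}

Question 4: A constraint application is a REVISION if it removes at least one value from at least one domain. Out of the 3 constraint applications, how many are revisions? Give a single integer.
Answer: 2

Derivation:
Constraint 1 (U + X = Y) on D(U)={4,5,7} D(X)={3,4,5,6,7,8} D(Y)={3,4,5,7}: U {4,5,7}->{4}; X {3,4,5,6,7,8}->{3}; Y {3,4,5,7}->{7} => REVISION
Constraint 2 (X < Y) on D(X)={3} D(Y)={7}: no change => not a revision
Constraint 3 (Y + U = X) on D(Y)={7} D(U)={4} D(X)={3}: Y {7}->{}; U {4}->{}; X {3}->{} => REVISION
Total revisions = 2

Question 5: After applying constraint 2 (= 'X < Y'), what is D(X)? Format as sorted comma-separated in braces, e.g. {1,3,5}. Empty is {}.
Answer: {3}

Derivation:
Constraint 1 (U + X = Y) on D(U)={4,5,7} D(X)={3,4,5,6,7,8} D(Y)={3,4,5,7}: U {4,5,7}->{4}; X {3,4,5,6,7,8}->{3}; Y {3,4,5,7}->{7}
Constraint 2 (X < Y) on D(X)={3} D(Y)={7}: no change
So after constraint 2: D(X) = {3}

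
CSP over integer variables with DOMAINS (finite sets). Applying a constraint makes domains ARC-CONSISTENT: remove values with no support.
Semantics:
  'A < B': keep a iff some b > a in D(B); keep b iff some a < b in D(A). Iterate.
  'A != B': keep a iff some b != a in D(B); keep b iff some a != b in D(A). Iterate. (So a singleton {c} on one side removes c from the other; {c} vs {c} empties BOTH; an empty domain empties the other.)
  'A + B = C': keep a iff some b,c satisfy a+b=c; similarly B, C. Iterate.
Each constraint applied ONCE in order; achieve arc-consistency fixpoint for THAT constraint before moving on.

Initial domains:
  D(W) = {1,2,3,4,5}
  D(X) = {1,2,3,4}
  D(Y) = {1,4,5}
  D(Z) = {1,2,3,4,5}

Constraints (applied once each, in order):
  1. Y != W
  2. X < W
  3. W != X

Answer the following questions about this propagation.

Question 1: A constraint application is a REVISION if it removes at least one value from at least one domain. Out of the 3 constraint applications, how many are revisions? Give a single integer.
Answer: 1

Derivation:
Constraint 1 (Y != W) on D(Y)={1,4,5} D(W)={1,2,3,4,5}: no change => not a revision
Constraint 2 (X < W) on D(X)={1,2,3,4} D(W)={1,2,3,4,5}: W {1,2,3,4,5}->{2,3,4,5} => REVISION
Constraint 3 (W != X) on D(W)={2,3,4,5} D(X)={1,2,3,4}: no change => not a revision
Total revisions = 1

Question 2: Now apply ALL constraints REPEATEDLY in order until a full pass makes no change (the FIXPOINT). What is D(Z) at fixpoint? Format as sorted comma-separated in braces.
Answer: {1,2,3,4,5}

Derivation:
pass 0 (initial): D(Z)={1,2,3,4,5}
pass 1: W {1,2,3,4,5}->{2,3,4,5}
pass 2: no change
Fixpoint after 2 passes: D(Z) = {1,2,3,4,5}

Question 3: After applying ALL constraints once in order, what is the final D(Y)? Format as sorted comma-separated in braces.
Constraint 1 (Y != W) on D(Y)={1,4,5} D(W)={1,2,3,4,5}: no change
Constraint 2 (X < W) on D(X)={1,2,3,4} D(W)={1,2,3,4,5}: W {1,2,3,4,5}->{2,3,4,5}
Constraint 3 (W != X) on D(W)={2,3,4,5} D(X)={1,2,3,4}: no change
So after all 3 constraints: D(Y) = {1,4,5}

Answer: {1,4,5}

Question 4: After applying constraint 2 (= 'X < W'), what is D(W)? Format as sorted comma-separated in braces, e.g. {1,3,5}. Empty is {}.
Constraint 1 (Y != W) on D(Y)={1,4,5} D(W)={1,2,3,4,5}: no change
Constraint 2 (X < W) on D(X)={1,2,3,4} D(W)={1,2,3,4,5}: W {1,2,3,4,5}->{2,3,4,5}
So after constraint 2: D(W) = {2,3,4,5}

Answer: {2,3,4,5}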